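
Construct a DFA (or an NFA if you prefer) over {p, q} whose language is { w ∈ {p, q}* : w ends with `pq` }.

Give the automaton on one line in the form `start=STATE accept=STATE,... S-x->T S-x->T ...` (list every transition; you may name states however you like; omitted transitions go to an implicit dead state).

Remember how much of `pq` the current input suffix matches. State S0 means no match yet; S1 means the last symbol is `p`; S2 means the last 2 symbols are `pq`. Only S2 accepts. On a mismatch, fall back to the longest proper suffix that is still a prefix of `pq`.
3 states suffice.
        p   q  
>  S0   S1  S0 
   S1   S1  S2 
 * S2   S1  S0 
(> = start, * = accepting)

start=S0 accept=S2 S0-p->S1 S0-q->S0 S1-p->S1 S1-q->S2 S2-p->S1 S2-q->S0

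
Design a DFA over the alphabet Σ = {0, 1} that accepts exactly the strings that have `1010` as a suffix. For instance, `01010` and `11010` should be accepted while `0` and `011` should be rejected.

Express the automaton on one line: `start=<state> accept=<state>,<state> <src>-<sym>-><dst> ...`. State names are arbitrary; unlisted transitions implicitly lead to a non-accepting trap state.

Remember how much of `1010` the current input suffix matches. State q0 means no match yet; q1 means the last symbol is `1`; q2 means the last 2 symbols are `10`; q3 means the last 3 symbols are `101`; q4 means the last 4 symbols are `1010`. Only q4 accepts. On a mismatch, fall back to the longest proper suffix that is still a prefix of `1010`.
A 5-state machine:
        0   1  
>  q0   q0  q1 
   q1   q2  q1 
   q2   q0  q3 
   q3   q4  q1 
 * q4   q0  q3 
(> = start, * = accepting)

start=q0 accept=q4 q0-0->q0 q0-1->q1 q1-0->q2 q1-1->q1 q2-0->q0 q2-1->q3 q3-0->q4 q3-1->q1 q4-0->q0 q4-1->q3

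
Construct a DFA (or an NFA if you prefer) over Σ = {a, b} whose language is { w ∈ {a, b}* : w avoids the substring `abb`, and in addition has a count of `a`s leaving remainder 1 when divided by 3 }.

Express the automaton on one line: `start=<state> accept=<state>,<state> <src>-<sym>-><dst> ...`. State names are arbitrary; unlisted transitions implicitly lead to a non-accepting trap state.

start=S0 accept=S1,S3 S0-a->S1 S0-b->S0 S1-a->S2 S1-b->S3 S2-a->S4 S2-b->S5 S3-a->S2 S3-b->S6 S4-a->S1 S4-b->S7 S5-a->S4 S5-b->S6 S6-a->S6 S6-b->S6 S7-a->S1 S7-b->S6

Handle the two conditions separately and then intersect. One (4 states) tracks partial matches of the forbidden pattern `abb`; the other (3 states) tracks the count of `a`s modulo 3. Each combined state is a pair, one component from each; accept when both components accept. Equivalent product states are then merged.
8 states suffice.
        a   b  
>  S0   S1  S0 
 * S1   S2  S3 
   S2   S4  S5 
 * S3   S2  S6 
   S4   S1  S7 
   S5   S4  S6 
   S6   S6  S6 
   S7   S1  S6 
(> = start, * = accepting)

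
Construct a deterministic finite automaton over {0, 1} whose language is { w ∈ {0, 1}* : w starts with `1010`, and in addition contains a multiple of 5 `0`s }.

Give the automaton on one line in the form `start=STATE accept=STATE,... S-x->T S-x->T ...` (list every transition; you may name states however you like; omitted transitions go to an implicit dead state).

Build one automaton per condition and run them in lockstep. The first has 6 states tracking whether the input so far still matches the prefix `1010`; the second has 5 states tracking the count of `0`s modulo 5. A product state is a pair (one from each), accepting exactly when both do.
A 14-state machine:
          0    1  
>  s0     s1   s2 
   s1     s3   s1 
   s2     s4   s5 
   s3     s6   s3 
   s4     s3   s7 
   s5     s1   s5 
   s6     s8   s6 
   s7     s9   s1 
   s8     s5   s8 
   s9    s10   s9 
   s10   s11  s10 
   s11   s12  s11 
 * s12   s13  s12 
   s13    s9  s13 
(> = start, * = accepting)

start=s0 accept=s12 s0-0->s1 s0-1->s2 s1-0->s3 s1-1->s1 s2-0->s4 s2-1->s5 s3-0->s6 s3-1->s3 s4-0->s3 s4-1->s7 s5-0->s1 s5-1->s5 s6-0->s8 s6-1->s6 s7-0->s9 s7-1->s1 s8-0->s5 s8-1->s8 s9-0->s10 s9-1->s9 s10-0->s11 s10-1->s10 s11-0->s12 s11-1->s11 s12-0->s13 s12-1->s12 s13-0->s9 s13-1->s13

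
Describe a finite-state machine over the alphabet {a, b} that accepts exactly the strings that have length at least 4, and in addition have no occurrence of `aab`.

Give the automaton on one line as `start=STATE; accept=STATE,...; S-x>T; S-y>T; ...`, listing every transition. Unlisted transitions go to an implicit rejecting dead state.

start=S0; accept=S10,S12,S13,S14,S16,S17; S0-a>S1; S0-b>S2; S1-a>S3; S1-b>S4; S2-a>S5; S2-b>S4; S3-a>S6; S3-b>S7; S4-a>S8; S4-b>S9; S5-a>S6; S5-b>S9; S6-a>S10; S6-b>S11; S7-a>S11; S7-b>S11; S8-a>S10; S8-b>S12; S9-a>S13; S9-b>S12; S10-a>S14; S10-b>S15; S11-a>S15; S11-b>S15; S12-a>S16; S12-b>S17; S13-a>S14; S13-b>S17; S14-a>S14; S14-b>S15; S15-a>S15; S15-b>S15; S16-a>S14; S16-b>S17; S17-a>S16; S17-b>S17

Run two small machines in parallel and take their product. One (6 states) tracks the input length, saturating at 5; the other (4 states) tracks partial matches of the forbidden pattern `aab`. Each combined state is a pair, one component from each; accept when both components accept.
          a    b  
>  S0     S1   S2 
   S1     S3   S4 
   S2     S5   S4 
   S3     S6   S7 
   S4     S8   S9 
   S5     S6   S9 
   S6    S10  S11 
   S7    S11  S11 
   S8    S10  S12 
   S9    S13  S12 
 * S10   S14  S15 
   S11   S15  S15 
 * S12   S16  S17 
 * S13   S14  S17 
 * S14   S14  S15 
   S15   S15  S15 
 * S16   S14  S17 
 * S17   S16  S17 
(> = start, * = accepting)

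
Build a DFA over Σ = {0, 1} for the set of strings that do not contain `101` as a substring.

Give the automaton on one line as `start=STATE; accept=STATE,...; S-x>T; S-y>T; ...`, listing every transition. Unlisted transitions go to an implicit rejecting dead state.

This is the complement of 'contains `101`'. Use the same substring-matching states — A through D holding how much of `101` has just been matched — but flip the accepting set: everything except the trap D accepts.
A 4-state machine:
       0  1 
>* A   A  B 
 * B   C  B 
 * C   A  D 
   D   D  D 
(> = start, * = accepting)

start=A; accept=A,B,C; A-0>A; A-1>B; B-0>C; B-1>B; C-0>A; C-1>D; D-0>D; D-1>D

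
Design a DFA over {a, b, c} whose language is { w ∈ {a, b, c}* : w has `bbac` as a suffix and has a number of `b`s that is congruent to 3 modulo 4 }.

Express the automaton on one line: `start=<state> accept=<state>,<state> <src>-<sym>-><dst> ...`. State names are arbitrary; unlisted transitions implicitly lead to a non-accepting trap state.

start=S0 accept=S7 S0-a->S0 S0-b->S1 S0-c->S0 S1-a->S1 S1-b->S2 S1-c->S1 S2-a->S3 S2-b->S4 S2-c->S3 S3-a->S3 S3-b->S5 S3-c->S3 S4-a->S6 S4-b->S0 S4-c->S5 S5-a->S5 S5-b->S0 S5-c->S5 S6-a->S5 S6-b->S0 S6-c->S7 S7-a->S5 S7-b->S0 S7-c->S5

Run two small machines in parallel and take their product. The first has 5 states tracking how much of the suffix `bbac` has currently been matched; the second has 4 states tracking the count of `b`s modulo 4. A product state is a pair (one from each), accepting exactly when both do. Minimizing collapses redundant product states.
8 states suffice.
        a   b   c  
>  S0   S0  S1  S0 
   S1   S1  S2  S1 
   S2   S3  S4  S3 
   S3   S3  S5  S3 
   S4   S6  S0  S5 
   S5   S5  S0  S5 
   S6   S5  S0  S7 
 * S7   S5  S0  S5 
(> = start, * = accepting)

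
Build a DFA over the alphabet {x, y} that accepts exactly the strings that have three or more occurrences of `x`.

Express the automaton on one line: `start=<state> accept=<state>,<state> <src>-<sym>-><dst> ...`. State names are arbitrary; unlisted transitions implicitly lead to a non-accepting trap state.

start=S0 accept=S3,S4 S0-x->S1 S0-y->S0 S1-x->S2 S1-y->S1 S2-x->S3 S2-y->S2 S3-x->S4 S3-y->S3 S4-x->S4 S4-y->S4

Only the number of `x`s matters, and only up to 4. Make a chain S0 → S1 → S2 → S3 → S4 advanced by each `x` (with S4 absorbing); every other symbol self-loops. The accepting set is {S3, S4}.
A 5-state machine:
        x   y  
>  S0   S1  S0 
   S1   S2  S1 
   S2   S3  S2 
 * S3   S4  S3 
 * S4   S4  S4 
(> = start, * = accepting)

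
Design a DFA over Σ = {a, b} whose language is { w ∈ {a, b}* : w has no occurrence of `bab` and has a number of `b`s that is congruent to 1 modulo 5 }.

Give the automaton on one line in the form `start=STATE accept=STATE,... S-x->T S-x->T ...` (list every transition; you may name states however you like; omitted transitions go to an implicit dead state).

Run two small machines in parallel and take their product. The first has 4 states tracking partial matches of the forbidden pattern `bab`; the second has 5 states tracking the count of `b`s modulo 5. A product state is a pair (one from each), accepting exactly when both do.
20 states suffice.
          a    b  
>  q0     q0   q1 
 * q1     q2   q3 
 * q2     q4   q5 
   q3     q6   q7 
 * q4     q4   q3 
   q5     q5   q8 
   q6     q9   q8 
   q7    q10  q11 
   q8     q8  q12 
   q9     q9   q7 
   q10   q13  q12 
   q11   q14  q15 
   q12   q12  q16 
   q13   q13  q11 
   q14   q17  q16 
   q15   q18   q1 
   q16   q16  q19 
   q17   q17  q15 
   q18    q0  q19 
   q19   q19   q5 
(> = start, * = accepting)

start=q0 accept=q1,q2,q4 q0-a->q0 q0-b->q1 q1-a->q2 q1-b->q3 q2-a->q4 q2-b->q5 q3-a->q6 q3-b->q7 q4-a->q4 q4-b->q3 q5-a->q5 q5-b->q8 q6-a->q9 q6-b->q8 q7-a->q10 q7-b->q11 q8-a->q8 q8-b->q12 q9-a->q9 q9-b->q7 q10-a->q13 q10-b->q12 q11-a->q14 q11-b->q15 q12-a->q12 q12-b->q16 q13-a->q13 q13-b->q11 q14-a->q17 q14-b->q16 q15-a->q18 q15-b->q1 q16-a->q16 q16-b->q19 q17-a->q17 q17-b->q15 q18-a->q0 q18-b->q19 q19-a->q19 q19-b->q5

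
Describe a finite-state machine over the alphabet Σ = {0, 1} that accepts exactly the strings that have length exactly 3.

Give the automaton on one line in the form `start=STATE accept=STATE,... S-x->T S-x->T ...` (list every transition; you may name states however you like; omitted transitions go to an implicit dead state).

start=S0 accept=S3 S0-0->S1 S0-1->S1 S1-0->S2 S1-1->S2 S2-0->S3 S2-1->S3 S3-0->S4 S3-1->S4 S4-0->S4 S4-1->S4

Count input length up to 4: every symbol moves from S0 toward S4, which means 'more than 3' and absorbs. Accept from {S3}.
With 5 states:
        0   1  
>  S0   S1  S1 
   S1   S2  S2 
   S2   S3  S3 
 * S3   S4  S4 
   S4   S4  S4 
(> = start, * = accepting)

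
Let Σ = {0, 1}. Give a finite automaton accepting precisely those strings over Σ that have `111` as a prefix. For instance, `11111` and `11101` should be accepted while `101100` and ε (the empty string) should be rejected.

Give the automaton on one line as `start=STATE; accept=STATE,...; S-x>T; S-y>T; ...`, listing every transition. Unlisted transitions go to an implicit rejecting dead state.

Check the first 3 symbols one by one: q0 through q2 record how many have matched `111` so far; any wrong symbol goes to the dead state q4. After all 3 match we enter the accepting sink q3.
With 5 states:
        0   1  
>  q0   q4  q1 
   q1   q4  q2 
   q2   q4  q3 
 * q3   q3  q3 
   q4   q4  q4 
(> = start, * = accepting)

start=q0; accept=q3; q0-0>q4; q0-1>q1; q1-0>q4; q1-1>q2; q2-0>q4; q2-1>q3; q3-0>q3; q3-1>q3; q4-0>q4; q4-1>q4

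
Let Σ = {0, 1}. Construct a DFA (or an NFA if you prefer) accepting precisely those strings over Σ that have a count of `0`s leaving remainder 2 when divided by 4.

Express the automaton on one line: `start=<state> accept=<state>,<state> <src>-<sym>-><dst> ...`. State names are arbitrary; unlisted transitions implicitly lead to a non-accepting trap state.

Keep the running count of `0`s modulo 4: each `0` advances along the cycle S0 → S1 → S2 → S3 → S0 while other symbols loop. Accept at S2.
With 4 states:
        0   1  
>  S0   S1  S0 
   S1   S2  S1 
 * S2   S3  S2 
   S3   S0  S3 
(> = start, * = accepting)

start=S0 accept=S2 S0-0->S1 S0-1->S0 S1-0->S2 S1-1->S1 S2-0->S3 S2-1->S2 S3-0->S0 S3-1->S3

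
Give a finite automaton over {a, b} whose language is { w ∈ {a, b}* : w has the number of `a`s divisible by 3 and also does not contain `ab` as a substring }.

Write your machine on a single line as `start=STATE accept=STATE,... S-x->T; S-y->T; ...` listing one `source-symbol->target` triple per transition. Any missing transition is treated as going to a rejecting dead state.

start=q0; accept=q0,q4; q0-a->q1; q0-b->q0; q1-a->q2; q1-b->q3; q2-a->q4; q2-b->q3; q3-a->q3; q3-b->q3; q4-a->q1; q4-b->q3

Build one automaton per condition and run them in lockstep. One (3 states) tracks the count of `a`s modulo 3; the other (3 states) tracks partial matches of the forbidden pattern `ab`. Each combined state is a pair, one component from each; accept when both components accept. After merging equivalent states the machine shrinks.
5 states suffice.
        a   b  
>* q0   q1  q0 
   q1   q2  q3 
   q2   q4  q3 
   q3   q3  q3 
 * q4   q1  q3 
(> = start, * = accepting)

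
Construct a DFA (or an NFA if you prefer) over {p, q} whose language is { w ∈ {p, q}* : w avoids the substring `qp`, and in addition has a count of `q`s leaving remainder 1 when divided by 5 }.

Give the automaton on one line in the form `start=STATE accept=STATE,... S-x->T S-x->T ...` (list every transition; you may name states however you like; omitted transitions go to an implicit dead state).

Run two small machines in parallel and take their product. One (3 states) tracks partial matches of the forbidden pattern `qp`; the other (5 states) tracks the count of `q`s modulo 5. Each combined state is a pair, one component from each; accept when both components accept. Equivalent product states are then merged.
A 7-state machine:
        p   q  
>  s0   s0  s1 
 * s1   s2  s3 
   s2   s2  s2 
   s3   s2  s4 
   s4   s2  s5 
   s5   s2  s6 
   s6   s2  s1 
(> = start, * = accepting)

start=s0 accept=s1 s0-p->s0 s0-q->s1 s1-p->s2 s1-q->s3 s2-p->s2 s2-q->s2 s3-p->s2 s3-q->s4 s4-p->s2 s4-q->s5 s5-p->s2 s5-q->s6 s6-p->s2 s6-q->s1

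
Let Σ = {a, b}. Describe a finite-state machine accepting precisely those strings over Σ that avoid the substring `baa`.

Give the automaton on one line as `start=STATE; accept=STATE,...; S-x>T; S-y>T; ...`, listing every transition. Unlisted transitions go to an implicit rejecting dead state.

start=q0; accept=q0,q1,q2; q0-a>q0; q0-b>q1; q1-a>q2; q1-b>q1; q2-a>q3; q2-b>q1; q3-a>q3; q3-b>q3

Track partial matches of the forbidden pattern `baa`. State q3 is a dead state reached once `baa` has occurred; every other state accepts. q0 means no part of `baa` is currently matched.
With 4 states:
        a   b  
>* q0   q0  q1 
 * q1   q2  q1 
 * q2   q3  q1 
   q3   q3  q3 
(> = start, * = accepting)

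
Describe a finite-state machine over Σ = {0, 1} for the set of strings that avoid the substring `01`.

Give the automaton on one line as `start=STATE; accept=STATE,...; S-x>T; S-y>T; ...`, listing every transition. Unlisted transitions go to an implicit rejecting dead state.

start=s0; accept=s0,s1; s0-0>s1; s0-1>s0; s1-0>s1; s1-1>s2; s2-0>s2; s2-1>s2

Track partial matches of the forbidden pattern `01`. State s2 is a dead state reached once `01` has occurred; every other state accepts. s0 means no part of `01` is currently matched.
3 states suffice.
        0   1  
>* s0   s1  s0 
 * s1   s1  s2 
   s2   s2  s2 
(> = start, * = accepting)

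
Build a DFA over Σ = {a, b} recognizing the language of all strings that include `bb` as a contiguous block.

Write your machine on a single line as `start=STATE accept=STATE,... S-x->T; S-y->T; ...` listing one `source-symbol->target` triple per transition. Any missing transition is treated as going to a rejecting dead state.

start=S0; accept=S2; S0-a->S0; S0-b->S1; S1-a->S0; S1-b->S2; S2-a->S2; S2-b->S2

States S0..S1 record the length of the longest prefix of `bb` that matches the current input suffix. Reaching S2 means `bb` has been seen, and we stay there forever. Accept from S2.
A 3-state machine:
        a   b  
>  S0   S0  S1 
   S1   S0  S2 
 * S2   S2  S2 
(> = start, * = accepting)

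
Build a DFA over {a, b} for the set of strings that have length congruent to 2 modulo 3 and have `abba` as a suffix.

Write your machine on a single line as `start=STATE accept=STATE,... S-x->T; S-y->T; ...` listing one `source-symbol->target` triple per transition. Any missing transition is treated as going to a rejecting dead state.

start=s0; accept=s6; s0-a->s1; s0-b->s1; s1-a->s2; s1-b->s3; s2-a->s0; s2-b->s4; s3-a->s0; s3-b->s0; s4-a->s1; s4-b->s5; s5-a->s6; s5-b->s3; s6-a->s0; s6-b->s4

Build one automaton per condition and run them in lockstep. The first has 3 states tracking the input length modulo 3; the second has 5 states tracking how much of the suffix `abba` has currently been matched. A product state is a pair (one from each), accepting exactly when both do. Minimizing collapses redundant product states.
With 7 states:
        a   b  
>  s0   s1  s1 
   s1   s2  s3 
   s2   s0  s4 
   s3   s0  s0 
   s4   s1  s5 
   s5   s6  s3 
 * s6   s0  s4 
(> = start, * = accepting)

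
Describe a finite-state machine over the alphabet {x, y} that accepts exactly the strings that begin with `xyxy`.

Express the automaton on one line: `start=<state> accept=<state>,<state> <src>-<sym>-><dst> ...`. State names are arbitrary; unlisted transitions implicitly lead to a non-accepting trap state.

start=q0 accept=q4 q0-x->q1 q0-y->q5 q1-x->q5 q1-y->q2 q2-x->q3 q2-y->q5 q3-x->q5 q3-y->q4 q4-x->q4 q4-y->q4 q5-x->q5 q5-y->q5

Walk along `xyxy` while the input agrees: from q0 take `x` to q1, and so on. Any deviation drops to the rejecting sink q5. Once q4 is reached the prefix is confirmed and every continuation is accepted.
A 6-state machine:
        x   y  
>  q0   q1  q5 
   q1   q5  q2 
   q2   q3  q5 
   q3   q5  q4 
 * q4   q4  q4 
   q5   q5  q5 
(> = start, * = accepting)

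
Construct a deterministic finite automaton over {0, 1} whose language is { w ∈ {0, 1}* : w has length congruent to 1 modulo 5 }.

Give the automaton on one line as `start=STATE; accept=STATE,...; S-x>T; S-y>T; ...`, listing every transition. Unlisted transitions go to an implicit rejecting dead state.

start=S0; accept=S1; S0-0>S1; S0-1>S1; S1-0>S2; S1-1>S2; S2-0>S3; S2-1>S3; S3-0>S4; S3-1>S4; S4-0>S0; S4-1>S0

Count input length modulo 5: every symbol advances one step around the cycle S0 → S1 → S2 → S3 → S4 → S0. Accept at S1.
With 5 states:
        0   1  
>  S0   S1  S1 
 * S1   S2  S2 
   S2   S3  S3 
   S3   S4  S4 
   S4   S0  S0 
(> = start, * = accepting)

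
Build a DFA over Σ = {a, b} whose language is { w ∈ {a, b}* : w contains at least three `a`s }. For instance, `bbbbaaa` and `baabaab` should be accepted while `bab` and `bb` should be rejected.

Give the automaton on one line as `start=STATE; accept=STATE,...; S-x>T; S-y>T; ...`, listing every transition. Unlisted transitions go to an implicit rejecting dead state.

Count `a`s, saturating at 4: states S0 through S3 mean 0 through 3 `a`s seen; S4 means more than 3. Each `a` increments (capped at S4); other symbols loop. Accept from {S3, S4}.
With 5 states:
        a   b  
>  S0   S1  S0 
   S1   S2  S1 
   S2   S3  S2 
 * S3   S4  S3 
 * S4   S4  S4 
(> = start, * = accepting)

start=S0; accept=S3,S4; S0-a>S1; S0-b>S0; S1-a>S2; S1-b>S1; S2-a>S3; S2-b>S2; S3-a>S4; S3-b>S3; S4-a>S4; S4-b>S4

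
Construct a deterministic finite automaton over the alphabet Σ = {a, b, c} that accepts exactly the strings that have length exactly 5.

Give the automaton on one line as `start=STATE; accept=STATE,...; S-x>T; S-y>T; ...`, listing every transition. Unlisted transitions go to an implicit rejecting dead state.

start=s0; accept=s5; s0-a>s1; s0-b>s1; s0-c>s1; s1-a>s2; s1-b>s2; s1-c>s2; s2-a>s3; s2-b>s3; s2-c>s3; s3-a>s4; s3-b>s4; s3-c>s4; s4-a>s5; s4-b>s5; s4-c>s5; s5-a>s6; s5-b>s6; s5-c>s6; s6-a>s6; s6-b>s6; s6-c>s6

We only need to distinguish lengths 0, 1, …, 5, and '>5'. Chain s0 → s1 → s2 → s3 → s4 → s5 → s6 on every symbol, with s6 looping. Accepting states: {s5}.
        a   b   c  
>  s0   s1  s1  s1 
   s1   s2  s2  s2 
   s2   s3  s3  s3 
   s3   s4  s4  s4 
   s4   s5  s5  s5 
 * s5   s6  s6  s6 
   s6   s6  s6  s6 
(> = start, * = accepting)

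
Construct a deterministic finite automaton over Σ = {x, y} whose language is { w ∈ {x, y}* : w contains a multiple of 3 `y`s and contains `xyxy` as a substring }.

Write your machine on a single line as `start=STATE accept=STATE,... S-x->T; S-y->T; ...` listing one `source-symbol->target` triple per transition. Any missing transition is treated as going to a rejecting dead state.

start=q0; accept=q12; q0-x->q1; q0-y->q2; q1-x->q1; q1-y->q3; q2-x->q4; q2-y->q5; q3-x->q6; q3-y->q5; q4-x->q4; q4-y->q7; q5-x->q8; q5-y->q0; q6-x->q4; q6-y->q9; q7-x->q10; q7-y->q0; q8-x->q8; q8-y->q11; q9-x->q9; q9-y->q12; q10-x->q8; q10-y->q12; q11-x->q13; q11-y->q2; q12-x->q12; q12-y->q14; q13-x->q1; q13-y->q14; q14-x->q14; q14-y->q9

Build one automaton per condition and run them in lockstep. One (3 states) tracks the count of `y`s modulo 3; the other (5 states) tracks whether and how much of `xyxy` has been seen. Each combined state is a pair, one component from each; accept when both components accept.
A 15-state machine:
          x    y  
>  q0     q1   q2 
   q1     q1   q3 
   q2     q4   q5 
   q3     q6   q5 
   q4     q4   q7 
   q5     q8   q0 
   q6     q4   q9 
   q7    q10   q0 
   q8     q8  q11 
   q9     q9  q12 
   q10    q8  q12 
   q11   q13   q2 
 * q12   q12  q14 
   q13    q1  q14 
   q14   q14   q9 
(> = start, * = accepting)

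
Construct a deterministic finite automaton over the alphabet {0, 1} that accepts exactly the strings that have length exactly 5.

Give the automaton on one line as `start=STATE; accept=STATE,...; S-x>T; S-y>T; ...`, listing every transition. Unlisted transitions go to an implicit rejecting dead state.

We only need to distinguish lengths 0, 1, …, 5, and '>5'. Chain q0 → q1 → q2 → q3 → q4 → q5 → q6 on every symbol, with q6 looping. Accepting states: {q5}.
7 states suffice.
        0   1  
>  q0   q1  q1 
   q1   q2  q2 
   q2   q3  q3 
   q3   q4  q4 
   q4   q5  q5 
 * q5   q6  q6 
   q6   q6  q6 
(> = start, * = accepting)

start=q0; accept=q5; q0-0>q1; q0-1>q1; q1-0>q2; q1-1>q2; q2-0>q3; q2-1>q3; q3-0>q4; q3-1>q4; q4-0>q5; q4-1>q5; q5-0>q6; q5-1>q6; q6-0>q6; q6-1>q6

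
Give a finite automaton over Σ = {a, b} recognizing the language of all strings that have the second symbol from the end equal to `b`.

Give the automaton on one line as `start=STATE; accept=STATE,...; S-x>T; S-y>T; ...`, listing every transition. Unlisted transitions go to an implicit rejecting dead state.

A DFA must remember the last 2 symbols (since which symbol is second-to-last isn't known until the input ends). Use one state per possible window of the last ≤2 symbols; accept from those whose window starts with `b`.
With 7 states:
        a   b  
>  S0   S1  S2 
   S1   S3  S4 
   S2   S5  S6 
   S3   S3  S4 
   S4   S5  S6 
 * S5   S3  S4 
 * S6   S5  S6 
(> = start, * = accepting)

start=S0; accept=S5,S6; S0-a>S1; S0-b>S2; S1-a>S3; S1-b>S4; S2-a>S5; S2-b>S6; S3-a>S3; S3-b>S4; S4-a>S5; S4-b>S6; S5-a>S3; S5-b>S4; S6-a>S5; S6-b>S6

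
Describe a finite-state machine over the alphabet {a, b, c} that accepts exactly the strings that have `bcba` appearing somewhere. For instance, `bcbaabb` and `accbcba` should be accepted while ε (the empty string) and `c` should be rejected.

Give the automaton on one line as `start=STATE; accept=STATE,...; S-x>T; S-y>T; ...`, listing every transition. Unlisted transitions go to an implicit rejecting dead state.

start=S0; accept=S4; S0-a>S0; S0-b>S1; S0-c>S0; S1-a>S0; S1-b>S1; S1-c>S2; S2-a>S0; S2-b>S3; S2-c>S0; S3-a>S4; S3-b>S1; S3-c>S2; S4-a>S4; S4-b>S4; S4-c>S4

Track how much of `bcba` has been matched so far: state S0 is no progress, S4 is the absorbing accept state reached once `bcba` has occurred. Intermediate states record partial matches; on a mismatch, fall back to the longest reusable overlap.
With 5 states:
        a   b   c  
>  S0   S0  S1  S0 
   S1   S0  S1  S2 
   S2   S0  S3  S0 
   S3   S4  S1  S2 
 * S4   S4  S4  S4 
(> = start, * = accepting)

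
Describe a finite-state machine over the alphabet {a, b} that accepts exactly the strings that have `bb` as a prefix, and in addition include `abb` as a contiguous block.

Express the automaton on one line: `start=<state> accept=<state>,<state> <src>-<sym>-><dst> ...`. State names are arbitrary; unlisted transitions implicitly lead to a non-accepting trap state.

Handle the two conditions separately and then intersect. The first has 4 states tracking whether the input so far still matches the prefix `bb`; the second has 4 states tracking whether and how much of `abb` has been seen. A product state is a pair (one from each), accepting exactly when both do.
        a   b  
>  q0   q1  q2 
   q1   q1  q3 
   q2   q1  q4 
   q3   q1  q5 
   q4   q6  q4 
   q5   q5  q5 
   q6   q6  q7 
   q7   q6  q8 
 * q8   q8  q8 
(> = start, * = accepting)

start=q0 accept=q8 q0-a->q1 q0-b->q2 q1-a->q1 q1-b->q3 q2-a->q1 q2-b->q4 q3-a->q1 q3-b->q5 q4-a->q6 q4-b->q4 q5-a->q5 q5-b->q5 q6-a->q6 q6-b->q7 q7-a->q6 q7-b->q8 q8-a->q8 q8-b->q8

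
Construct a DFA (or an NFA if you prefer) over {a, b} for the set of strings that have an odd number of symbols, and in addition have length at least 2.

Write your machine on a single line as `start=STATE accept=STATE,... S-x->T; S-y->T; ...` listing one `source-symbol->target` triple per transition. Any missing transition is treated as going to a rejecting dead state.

Run two small machines in parallel and take their product. The first has 2 states tracking the input length modulo 2; the second has 4 states tracking the input length, saturating at 3. A product state is a pair (one from each), accepting exactly when both do. After merging equivalent states the machine shrinks.
        a   b  
>  q0   q1  q1 
   q1   q2  q2 
   q2   q3  q3 
 * q3   q2  q2 
(> = start, * = accepting)

start=q0; accept=q3; q0-a->q1; q0-b->q1; q1-a->q2; q1-b->q2; q2-a->q3; q2-b->q3; q3-a->q2; q3-b->q2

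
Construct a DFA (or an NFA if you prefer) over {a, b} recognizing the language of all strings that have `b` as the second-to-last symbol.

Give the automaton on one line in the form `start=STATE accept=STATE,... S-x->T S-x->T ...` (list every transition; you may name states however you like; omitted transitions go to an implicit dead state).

start=q0 accept=q5,q6 q0-a->q1 q0-b->q2 q1-a->q3 q1-b->q4 q2-a->q5 q2-b->q6 q3-a->q3 q3-b->q4 q4-a->q5 q4-b->q6 q5-a->q3 q5-b->q4 q6-a->q5 q6-b->q6

Because acceptance depends on a position counted from the end, the machine has to buffer the most recent 2 symbols. Make each state the string of the last up-to-2 symbols read; on input `x` shift the window left and append `x`. Accept when the buffered window has length 2 and begins with `b`.
7 states suffice.
        a   b  
>  q0   q1  q2 
   q1   q3  q4 
   q2   q5  q6 
   q3   q3  q4 
   q4   q5  q6 
 * q5   q3  q4 
 * q6   q5  q6 
(> = start, * = accepting)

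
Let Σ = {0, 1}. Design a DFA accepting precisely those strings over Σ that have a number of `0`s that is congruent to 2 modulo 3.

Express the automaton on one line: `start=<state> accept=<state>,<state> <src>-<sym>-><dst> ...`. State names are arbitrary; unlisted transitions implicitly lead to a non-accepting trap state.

The only thing that matters is how many `0`s have appeared, reduced mod 3. Use one state per residue: q0 for 0, …, q2 for 2. Reading `0` moves to the next residue; anything else stays put. q2 is accepting.
        0   1  
>  q0   q1  q0 
   q1   q2  q1 
 * q2   q0  q2 
(> = start, * = accepting)

start=q0 accept=q2 q0-0->q1 q0-1->q0 q1-0->q2 q1-1->q1 q2-0->q0 q2-1->q2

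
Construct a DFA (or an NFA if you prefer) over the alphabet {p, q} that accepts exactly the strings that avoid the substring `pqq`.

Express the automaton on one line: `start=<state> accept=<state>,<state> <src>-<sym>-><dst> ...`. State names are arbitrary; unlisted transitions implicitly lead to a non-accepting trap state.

Track partial matches of the forbidden pattern `pqq`. State S3 is a dead state reached once `pqq` has occurred; every other state accepts. S0 means no part of `pqq` is currently matched.
4 states suffice.
        p   q  
>* S0   S1  S0 
 * S1   S1  S2 
 * S2   S1  S3 
   S3   S3  S3 
(> = start, * = accepting)

start=S0 accept=S0,S1,S2 S0-p->S1 S0-q->S0 S1-p->S1 S1-q->S2 S2-p->S1 S2-q->S3 S3-p->S3 S3-q->S3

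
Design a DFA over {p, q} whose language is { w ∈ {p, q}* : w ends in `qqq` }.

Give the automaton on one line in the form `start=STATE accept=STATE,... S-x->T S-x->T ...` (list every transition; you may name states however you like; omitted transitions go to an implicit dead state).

Let each state record the length of the longest suffix of the input read so far that is also a prefix of `qqq`. s1 means the last symbol is `q`; s2 means the last 2 symbols are `qq`; s3 means the last 3 symbols are `qqq`. Accept only at s3, where the string currently ends in `qqq`.
        p   q  
>  s0   s0  s1 
   s1   s0  s2 
   s2   s0  s3 
 * s3   s0  s3 
(> = start, * = accepting)

start=s0 accept=s3 s0-p->s0 s0-q->s1 s1-p->s0 s1-q->s2 s2-p->s0 s2-q->s3 s3-p->s0 s3-q->s3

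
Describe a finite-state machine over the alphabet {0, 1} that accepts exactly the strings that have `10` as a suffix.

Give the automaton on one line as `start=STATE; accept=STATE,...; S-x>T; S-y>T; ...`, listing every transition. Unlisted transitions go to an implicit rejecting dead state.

start=A; accept=C; A-0>A; A-1>B; B-0>C; B-1>B; C-0>A; C-1>B

Let each state record the length of the longest suffix of the input read so far that is also a prefix of `10`. B means the last symbol is `1`; C means the last 2 symbols are `10`. Accept only at C, where the string currently ends in `10`.
3 states suffice.
       0  1 
>  A   A  B 
   B   C  B 
 * C   A  B 
(> = start, * = accepting)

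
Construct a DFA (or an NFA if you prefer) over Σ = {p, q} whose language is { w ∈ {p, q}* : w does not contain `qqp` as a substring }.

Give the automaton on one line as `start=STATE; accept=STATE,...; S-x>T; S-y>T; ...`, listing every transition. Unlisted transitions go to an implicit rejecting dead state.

Track partial matches of the forbidden pattern `qqp`. State D is a dead state reached once `qqp` has occurred; every other state accepts. A means no part of `qqp` is currently matched.
A 4-state machine:
       p  q 
>* A   A  B 
 * B   A  C 
 * C   D  C 
   D   D  D 
(> = start, * = accepting)

start=A; accept=A,B,C; A-p>A; A-q>B; B-p>A; B-q>C; C-p>D; C-q>C; D-p>D; D-q>D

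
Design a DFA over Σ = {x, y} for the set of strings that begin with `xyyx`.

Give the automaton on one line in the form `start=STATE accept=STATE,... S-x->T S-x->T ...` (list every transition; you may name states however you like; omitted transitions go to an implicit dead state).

Walk along `xyyx` while the input agrees: from q0 take `x` to q1, and so on. Any deviation drops to the rejecting sink q5. Once q4 is reached the prefix is confirmed and every continuation is accepted.
A 6-state machine:
        x   y  
>  q0   q1  q5 
   q1   q5  q2 
   q2   q5  q3 
   q3   q4  q5 
 * q4   q4  q4 
   q5   q5  q5 
(> = start, * = accepting)

start=q0 accept=q4 q0-x->q1 q0-y->q5 q1-x->q5 q1-y->q2 q2-x->q5 q2-y->q3 q3-x->q4 q3-y->q5 q4-x->q4 q4-y->q4 q5-x->q5 q5-y->q5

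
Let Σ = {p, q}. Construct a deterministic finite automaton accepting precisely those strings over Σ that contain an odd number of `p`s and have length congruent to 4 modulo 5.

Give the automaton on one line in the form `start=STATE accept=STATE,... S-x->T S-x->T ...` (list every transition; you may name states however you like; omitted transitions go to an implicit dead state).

Run two small machines in parallel and take their product. One (2 states) tracks the count of `p`s modulo 2; the other (5 states) tracks the input length modulo 5. Each combined state is a pair, one component from each; accept when both components accept.
A 10-state machine:
        p   q  
>  S0   S1  S2 
   S1   S3  S4 
   S2   S4  S3 
   S3   S5  S6 
   S4   S6  S5 
   S5   S7  S8 
   S6   S8  S7 
   S7   S9  S0 
 * S8   S0  S9 
   S9   S2  S1 
(> = start, * = accepting)

start=S0 accept=S8 S0-p->S1 S0-q->S2 S1-p->S3 S1-q->S4 S2-p->S4 S2-q->S3 S3-p->S5 S3-q->S6 S4-p->S6 S4-q->S5 S5-p->S7 S5-q->S8 S6-p->S8 S6-q->S7 S7-p->S9 S7-q->S0 S8-p->S0 S8-q->S9 S9-p->S2 S9-q->S1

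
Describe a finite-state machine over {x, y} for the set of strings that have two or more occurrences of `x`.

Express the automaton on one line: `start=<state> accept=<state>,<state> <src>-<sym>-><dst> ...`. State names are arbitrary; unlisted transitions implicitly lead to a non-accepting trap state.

Count `x`s, saturating at 3: states q0 through q2 mean 0 through 2 `x`s seen; q3 means more than 2. Each `x` increments (capped at q3); other symbols loop. Accept from {q2, q3}.
With 4 states:
        x   y  
>  q0   q1  q0 
   q1   q2  q1 
 * q2   q3  q2 
 * q3   q3  q3 
(> = start, * = accepting)

start=q0 accept=q2,q3 q0-x->q1 q0-y->q0 q1-x->q2 q1-y->q1 q2-x->q3 q2-y->q2 q3-x->q3 q3-y->q3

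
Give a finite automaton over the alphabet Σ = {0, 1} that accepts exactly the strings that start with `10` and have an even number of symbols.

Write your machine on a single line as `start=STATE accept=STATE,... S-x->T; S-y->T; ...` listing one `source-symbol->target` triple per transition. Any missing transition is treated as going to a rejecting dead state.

start=s0; accept=s3; s0-0->s1; s0-1->s2; s1-0->s1; s1-1->s1; s2-0->s3; s2-1->s1; s3-0->s4; s3-1->s4; s4-0->s3; s4-1->s3

Run two small machines in parallel and take their product. The first has 4 states tracking whether the input so far still matches the prefix `10`; the second has 2 states tracking the input length modulo 2. A product state is a pair (one from each), accepting exactly when both do. Minimizing collapses redundant product states.
5 states suffice.
        0   1  
>  s0   s1  s2 
   s1   s1  s1 
   s2   s3  s1 
 * s3   s4  s4 
   s4   s3  s3 
(> = start, * = accepting)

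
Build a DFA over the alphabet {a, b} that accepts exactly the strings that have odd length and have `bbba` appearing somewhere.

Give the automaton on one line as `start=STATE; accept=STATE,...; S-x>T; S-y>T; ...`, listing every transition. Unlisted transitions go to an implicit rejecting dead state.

Build one automaton per condition and run them in lockstep. One (2 states) tracks the input length modulo 2; the other (5 states) tracks whether and how much of `bbba` has been seen. Each combined state is a pair, one component from each; accept when both components accept.
With 10 states:
        a   b  
>  s0   s1  s2 
   s1   s0  s3 
   s2   s0  s4 
   s3   s1  s5 
   s4   s1  s6 
   s5   s0  s7 
   s6   s8  s7 
   s7   s9  s6 
   s8   s9  s9 
 * s9   s8  s8 
(> = start, * = accepting)

start=s0; accept=s9; s0-a>s1; s0-b>s2; s1-a>s0; s1-b>s3; s2-a>s0; s2-b>s4; s3-a>s1; s3-b>s5; s4-a>s1; s4-b>s6; s5-a>s0; s5-b>s7; s6-a>s8; s6-b>s7; s7-a>s9; s7-b>s6; s8-a>s9; s8-b>s9; s9-a>s8; s9-b>s8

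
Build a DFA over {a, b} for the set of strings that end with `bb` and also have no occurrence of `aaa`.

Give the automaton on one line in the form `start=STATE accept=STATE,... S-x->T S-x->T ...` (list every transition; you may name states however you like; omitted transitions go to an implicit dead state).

start=q0 accept=q4 q0-a->q1 q0-b->q2 q1-a->q3 q1-b->q2 q2-a->q1 q2-b->q4 q3-a->q5 q3-b->q2 q4-a->q1 q4-b->q4 q5-a->q5 q5-b->q5

Run two small machines in parallel and take their product. The first has 3 states tracking how much of the suffix `bb` has currently been matched; the second has 4 states tracking partial matches of the forbidden pattern `aaa`. A product state is a pair (one from each), accepting exactly when both do. Minimizing collapses redundant product states.
With 6 states:
        a   b  
>  q0   q1  q2 
   q1   q3  q2 
   q2   q1  q4 
   q3   q5  q2 
 * q4   q1  q4 
   q5   q5  q5 
(> = start, * = accepting)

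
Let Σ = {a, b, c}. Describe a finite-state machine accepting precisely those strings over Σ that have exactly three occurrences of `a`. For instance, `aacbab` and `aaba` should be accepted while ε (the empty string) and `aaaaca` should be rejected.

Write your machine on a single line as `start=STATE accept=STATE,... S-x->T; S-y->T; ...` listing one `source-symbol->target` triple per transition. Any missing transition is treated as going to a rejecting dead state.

Count `a`s, saturating at 4: states q0 through q3 mean 0 through 3 `a`s seen; q4 means more than 3. Each `a` increments (capped at q4); other symbols loop. Accept from {q3}.
5 states suffice.
        a   b   c  
>  q0   q1  q0  q0 
   q1   q2  q1  q1 
   q2   q3  q2  q2 
 * q3   q4  q3  q3 
   q4   q4  q4  q4 
(> = start, * = accepting)

start=q0; accept=q3; q0-a->q1; q0-b->q0; q0-c->q0; q1-a->q2; q1-b->q1; q1-c->q1; q2-a->q3; q2-b->q2; q2-c->q2; q3-a->q4; q3-b->q3; q3-c->q3; q4-a->q4; q4-b->q4; q4-c->q4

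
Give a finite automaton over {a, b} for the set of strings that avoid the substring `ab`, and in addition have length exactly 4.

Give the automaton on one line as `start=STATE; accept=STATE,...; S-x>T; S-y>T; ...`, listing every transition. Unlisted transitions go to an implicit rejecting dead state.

start=q0; accept=q8; q0-a>q1; q0-b>q2; q1-a>q3; q1-b>q4; q2-a>q3; q2-b>q5; q3-a>q6; q3-b>q4; q4-a>q4; q4-b>q4; q5-a>q6; q5-b>q7; q6-a>q8; q6-b>q4; q7-a>q8; q7-b>q8; q8-a>q4; q8-b>q4

Build one automaton per condition and run them in lockstep. The first has 3 states tracking partial matches of the forbidden pattern `ab`; the second has 6 states tracking the input length, saturating at 5. A product state is a pair (one from each), accepting exactly when both do. After merging equivalent states the machine shrinks.
With 9 states:
        a   b  
>  q0   q1  q2 
   q1   q3  q4 
   q2   q3  q5 
   q3   q6  q4 
   q4   q4  q4 
   q5   q6  q7 
   q6   q8  q4 
   q7   q8  q8 
 * q8   q4  q4 
(> = start, * = accepting)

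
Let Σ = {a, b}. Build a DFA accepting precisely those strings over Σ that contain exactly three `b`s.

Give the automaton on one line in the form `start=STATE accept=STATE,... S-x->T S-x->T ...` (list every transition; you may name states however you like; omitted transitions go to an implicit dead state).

Only the number of `b`s matters, and only up to 4. Make a chain q0 → q1 → q2 → q3 → q4 advanced by each `b` (with q4 absorbing); every other symbol self-loops. The accepting set is {q3}.
A 5-state machine:
        a   b  
>  q0   q0  q1 
   q1   q1  q2 
   q2   q2  q3 
 * q3   q3  q4 
   q4   q4  q4 
(> = start, * = accepting)

start=q0 accept=q3 q0-a->q0 q0-b->q1 q1-a->q1 q1-b->q2 q2-a->q2 q2-b->q3 q3-a->q3 q3-b->q4 q4-a->q4 q4-b->q4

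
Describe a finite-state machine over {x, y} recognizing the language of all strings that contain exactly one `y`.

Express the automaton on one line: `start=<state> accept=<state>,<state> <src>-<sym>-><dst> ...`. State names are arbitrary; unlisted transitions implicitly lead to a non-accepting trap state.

Count `y`s, saturating at 2: state q0 means no `y` yet, q1 means one `y` seen, q2 means more than one. Each `y` increments (capped at q2); other symbols loop. Accept from {q1}.
A 3-state machine:
        x   y  
>  q0   q0  q1 
 * q1   q1  q2 
   q2   q2  q2 
(> = start, * = accepting)

start=q0 accept=q1 q0-x->q0 q0-y->q1 q1-x->q1 q1-y->q2 q2-x->q2 q2-y->q2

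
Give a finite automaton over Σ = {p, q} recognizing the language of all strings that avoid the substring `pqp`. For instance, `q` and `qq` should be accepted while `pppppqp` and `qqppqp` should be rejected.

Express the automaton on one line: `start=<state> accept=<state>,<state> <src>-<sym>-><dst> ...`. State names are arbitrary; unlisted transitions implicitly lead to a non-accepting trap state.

Track partial matches of the forbidden pattern `pqp`. State s3 is a dead state reached once `pqp` has occurred; every other state accepts. s0 means no part of `pqp` is currently matched.
With 4 states:
        p   q  
>* s0   s1  s0 
 * s1   s1  s2 
 * s2   s3  s0 
   s3   s3  s3 
(> = start, * = accepting)

start=s0 accept=s0,s1,s2 s0-p->s1 s0-q->s0 s1-p->s1 s1-q->s2 s2-p->s3 s2-q->s0 s3-p->s3 s3-q->s3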